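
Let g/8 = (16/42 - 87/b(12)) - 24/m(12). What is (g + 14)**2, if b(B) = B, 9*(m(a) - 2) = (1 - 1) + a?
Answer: 107081104/11025 ≈ 9712.6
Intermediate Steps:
m(a) = 2 + a/9 (m(a) = 2 + ((1 - 1) + a)/9 = 2 + (0 + a)/9 = 2 + a/9)
g = -11818/105 (g = 8*((16/42 - 87/12) - 24/(2 + (1/9)*12)) = 8*((16*(1/42) - 87*1/12) - 24/(2 + 4/3)) = 8*((8/21 - 29/4) - 24/10/3) = 8*(-577/84 - 24*3/10) = 8*(-577/84 - 1*36/5) = 8*(-577/84 - 36/5) = 8*(-5909/420) = -11818/105 ≈ -112.55)
(g + 14)**2 = (-11818/105 + 14)**2 = (-10348/105)**2 = 107081104/11025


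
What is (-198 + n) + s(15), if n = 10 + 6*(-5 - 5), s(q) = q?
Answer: -233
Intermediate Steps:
n = -50 (n = 10 + 6*(-10) = 10 - 60 = -50)
(-198 + n) + s(15) = (-198 - 50) + 15 = -248 + 15 = -233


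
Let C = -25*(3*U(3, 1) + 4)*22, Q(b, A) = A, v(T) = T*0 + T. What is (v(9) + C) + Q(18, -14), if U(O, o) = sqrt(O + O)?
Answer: -2205 - 1650*sqrt(6) ≈ -6246.7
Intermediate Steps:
v(T) = T (v(T) = 0 + T = T)
U(O, o) = sqrt(2)*sqrt(O) (U(O, o) = sqrt(2*O) = sqrt(2)*sqrt(O))
C = -2200 - 1650*sqrt(6) (C = -25*(3*(sqrt(2)*sqrt(3)) + 4)*22 = -25*(3*sqrt(6) + 4)*22 = -25*(4 + 3*sqrt(6))*22 = (-100 - 75*sqrt(6))*22 = -2200 - 1650*sqrt(6) ≈ -6241.7)
(v(9) + C) + Q(18, -14) = (9 + (-2200 - 1650*sqrt(6))) - 14 = (-2191 - 1650*sqrt(6)) - 14 = -2205 - 1650*sqrt(6)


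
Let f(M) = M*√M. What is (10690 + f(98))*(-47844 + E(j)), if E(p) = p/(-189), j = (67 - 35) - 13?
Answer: -96664699150/189 - 886168430*√2/27 ≈ -5.5787e+8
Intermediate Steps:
f(M) = M^(3/2)
j = 19 (j = 32 - 13 = 19)
E(p) = -p/189 (E(p) = p*(-1/189) = -p/189)
(10690 + f(98))*(-47844 + E(j)) = (10690 + 98^(3/2))*(-47844 - 1/189*19) = (10690 + 686*√2)*(-47844 - 19/189) = (10690 + 686*√2)*(-9042535/189) = -96664699150/189 - 886168430*√2/27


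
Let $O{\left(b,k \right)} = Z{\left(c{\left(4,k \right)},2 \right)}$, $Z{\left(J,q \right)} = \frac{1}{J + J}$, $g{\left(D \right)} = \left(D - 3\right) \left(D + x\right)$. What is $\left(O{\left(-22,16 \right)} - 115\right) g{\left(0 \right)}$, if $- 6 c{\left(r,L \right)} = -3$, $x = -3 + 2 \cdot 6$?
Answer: $3078$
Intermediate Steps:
$x = 9$ ($x = -3 + 12 = 9$)
$c{\left(r,L \right)} = \frac{1}{2}$ ($c{\left(r,L \right)} = \left(- \frac{1}{6}\right) \left(-3\right) = \frac{1}{2}$)
$g{\left(D \right)} = \left(-3 + D\right) \left(9 + D\right)$ ($g{\left(D \right)} = \left(D - 3\right) \left(D + 9\right) = \left(-3 + D\right) \left(9 + D\right)$)
$Z{\left(J,q \right)} = \frac{1}{2 J}$
$O{\left(b,k \right)} = 1$ ($O{\left(b,k \right)} = \frac{\frac{1}{\frac{1}{2}}}{2} = \frac{1}{2} \cdot 2 = 1$)
$\left(O{\left(-22,16 \right)} - 115\right) g{\left(0 \right)} = \left(1 - 115\right) \left(-27 + 0^{2} + 6 \cdot 0\right) = - 114 \left(-27 + 0 + 0\right) = \left(-114\right) \left(-27\right) = 3078$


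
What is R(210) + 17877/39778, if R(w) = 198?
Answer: 7893921/39778 ≈ 198.45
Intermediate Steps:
R(210) + 17877/39778 = 198 + 17877/39778 = 7893921/39778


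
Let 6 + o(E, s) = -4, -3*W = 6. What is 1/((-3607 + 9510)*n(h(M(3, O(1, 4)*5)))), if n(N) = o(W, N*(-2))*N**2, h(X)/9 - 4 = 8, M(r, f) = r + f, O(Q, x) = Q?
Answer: -1/688525920 ≈ -1.4524e-9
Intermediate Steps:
M(r, f) = f + r
W = -2 (W = -1/3*6 = -2)
o(E, s) = -10 (o(E, s) = -6 - 4 = -10)
h(X) = 108 (h(X) = 36 + 9*8 = 36 + 72 = 108)
n(N) = -10*N**2
1/((-3607 + 9510)*n(h(M(3, O(1, 4)*5)))) = 1/((-3607 + 9510)*((-10*108**2))) = 1/(5903*((-10*11664))) = (1/5903)/(-116640) = (1/5903)*(-1/116640) = -1/688525920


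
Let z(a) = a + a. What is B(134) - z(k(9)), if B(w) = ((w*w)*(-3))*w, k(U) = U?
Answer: -7218330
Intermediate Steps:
B(w) = -3*w**3 (B(w) = (w**2*(-3))*w = (-3*w**2)*w = -3*w**3)
z(a) = 2*a
B(134) - z(k(9)) = -3*134**3 - 2*9 = -3*2406104 - 1*18 = -7218312 - 18 = -7218330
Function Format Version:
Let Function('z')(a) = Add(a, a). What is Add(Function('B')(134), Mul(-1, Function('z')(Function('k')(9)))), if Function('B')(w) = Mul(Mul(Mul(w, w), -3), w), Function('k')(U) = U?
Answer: -7218330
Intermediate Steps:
Function('B')(w) = Mul(-3, Pow(w, 3)) (Function('B')(w) = Mul(Mul(Pow(w, 2), -3), w) = Mul(Mul(-3, Pow(w, 2)), w) = Mul(-3, Pow(w, 3)))
Function('z')(a) = Mul(2, a)
Add(Function('B')(134), Mul(-1, Function('z')(Function('k')(9)))) = Add(Mul(-3, Pow(134, 3)), Mul(-1, Mul(2, 9))) = Add(Mul(-3, 2406104), Mul(-1, 18)) = Add(-7218312, -18) = -7218330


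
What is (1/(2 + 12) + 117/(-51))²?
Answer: 279841/56644 ≈ 4.9403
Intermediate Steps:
(1/(2 + 12) + 117/(-51))² = (1/14 + 117*(-1/51))² = (1/14 - 39/17)² = (-529/238)² = 279841/56644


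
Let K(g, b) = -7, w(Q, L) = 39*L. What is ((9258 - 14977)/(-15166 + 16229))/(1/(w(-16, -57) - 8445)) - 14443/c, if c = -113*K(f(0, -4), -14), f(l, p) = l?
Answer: 48243788063/840833 ≈ 57376.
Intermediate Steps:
c = 791 (c = -113*(-7) = 791)
((9258 - 14977)/(-15166 + 16229))/(1/(w(-16, -57) - 8445)) - 14443/c = ((9258 - 14977)/(-15166 + 16229))/(1/(39*(-57) - 8445)) - 14443/791 = (-5719/1063)/(1/(-2223 - 8445)) - 14443*1/791 = (-5719*1/1063)/(1/(-10668)) - 14443/791 = -5719/(1063*(-1/10668)) - 14443/791 = -5719/1063*(-10668) - 14443/791 = 61010292/1063 - 14443/791 = 48243788063/840833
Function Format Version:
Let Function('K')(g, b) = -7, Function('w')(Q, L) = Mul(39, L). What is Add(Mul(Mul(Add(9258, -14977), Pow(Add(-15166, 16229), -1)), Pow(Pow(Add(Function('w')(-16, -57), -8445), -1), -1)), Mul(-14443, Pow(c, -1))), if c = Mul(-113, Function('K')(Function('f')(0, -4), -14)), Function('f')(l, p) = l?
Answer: Rational(48243788063, 840833) ≈ 57376.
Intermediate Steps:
c = 791 (c = Mul(-113, -7) = 791)
Add(Mul(Mul(Add(9258, -14977), Pow(Add(-15166, 16229), -1)), Pow(Pow(Add(Function('w')(-16, -57), -8445), -1), -1)), Mul(-14443, Pow(c, -1))) = Add(Mul(Mul(Add(9258, -14977), Pow(Add(-15166, 16229), -1)), Pow(Pow(Add(Mul(39, -57), -8445), -1), -1)), Mul(-14443, Pow(791, -1))) = Add(Mul(Mul(-5719, Pow(1063, -1)), Pow(Pow(Add(-2223, -8445), -1), -1)), Mul(-14443, Rational(1, 791))) = Add(Mul(Mul(-5719, Rational(1, 1063)), Pow(Pow(-10668, -1), -1)), Rational(-14443, 791)) = Add(Mul(Rational(-5719, 1063), Pow(Rational(-1, 10668), -1)), Rational(-14443, 791)) = Add(Mul(Rational(-5719, 1063), -10668), Rational(-14443, 791)) = Add(Rational(61010292, 1063), Rational(-14443, 791)) = Rational(48243788063, 840833)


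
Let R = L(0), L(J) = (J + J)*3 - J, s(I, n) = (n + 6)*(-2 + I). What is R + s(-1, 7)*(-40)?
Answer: 1560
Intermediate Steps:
s(I, n) = (-2 + I)*(6 + n) (s(I, n) = (6 + n)*(-2 + I) = (-2 + I)*(6 + n))
L(J) = 5*J (L(J) = (2*J)*3 - J = 6*J - J = 5*J)
R = 0 (R = 5*0 = 0)
R + s(-1, 7)*(-40) = 0 + (-12 - 2*7 + 6*(-1) - 1*7)*(-40) = 0 + (-12 - 14 - 6 - 7)*(-40) = 0 - 39*(-40) = 0 + 1560 = 1560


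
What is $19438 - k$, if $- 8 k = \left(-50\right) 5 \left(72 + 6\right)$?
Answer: $\frac{34001}{2} \approx 17001.0$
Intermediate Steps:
$k = \frac{4875}{2}$ ($k = - \frac{\left(-50\right) 5 \left(72 + 6\right)}{8} = - \frac{\left(-250\right) 78}{8} = \left(- \frac{1}{8}\right) \left(-19500\right) = \frac{4875}{2} \approx 2437.5$)
$19438 - k = 19438 - \frac{4875}{2} = \frac{34001}{2}$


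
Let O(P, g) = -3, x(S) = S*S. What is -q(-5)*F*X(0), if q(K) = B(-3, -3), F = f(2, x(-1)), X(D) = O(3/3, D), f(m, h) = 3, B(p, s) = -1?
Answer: -9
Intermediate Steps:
x(S) = S²
X(D) = -3
F = 3
q(K) = -1
-q(-5)*F*X(0) = -(-1*3)*(-3) = -(-3)*(-3) = -1*9 = -9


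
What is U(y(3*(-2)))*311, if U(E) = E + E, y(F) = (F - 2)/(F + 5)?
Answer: 4976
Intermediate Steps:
y(F) = (-2 + F)/(5 + F)
U(E) = 2*E
U(y(3*(-2)))*311 = (2*((-2 + 3*(-2))/(5 + 3*(-2))))*311 = (2*((-2 - 6)/(5 - 6)))*311 = (2*(-8/(-1)))*311 = (2*(-1*(-8)))*311 = (2*8)*311 = 16*311 = 4976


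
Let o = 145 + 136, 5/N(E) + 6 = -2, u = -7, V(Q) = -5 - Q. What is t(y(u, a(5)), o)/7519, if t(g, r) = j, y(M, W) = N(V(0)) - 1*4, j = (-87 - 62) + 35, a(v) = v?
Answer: -114/7519 ≈ -0.015162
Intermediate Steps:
N(E) = -5/8 (N(E) = 5/(-6 - 2) = 5/(-8) = 5*(-⅛) = -5/8)
o = 281
j = -114 (j = -149 + 35 = -114)
y(M, W) = -37/8 (y(M, W) = -5/8 - 1*4 = -5/8 - 4 = -37/8)
t(g, r) = -114
t(y(u, a(5)), o)/7519 = -114/7519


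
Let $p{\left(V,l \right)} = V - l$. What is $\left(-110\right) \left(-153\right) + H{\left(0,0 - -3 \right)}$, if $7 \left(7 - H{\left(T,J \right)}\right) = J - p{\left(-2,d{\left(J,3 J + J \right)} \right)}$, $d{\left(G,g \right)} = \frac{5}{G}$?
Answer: $\frac{353557}{21} \approx 16836.0$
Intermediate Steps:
$H{\left(T,J \right)} = \frac{47}{7} - \frac{5}{7 J} - \frac{J}{7}$ ($H{\left(T,J \right)} = 7 - \frac{J - \left(-2 - \frac{5}{J}\right)}{7} = 7 - \frac{J + \left(2 + \frac{5}{J}\right)}{7} = 7 - \frac{2 + J + \frac{5}{J}}{7} = 7 - \left(\frac{2}{7} + \frac{J}{7} + \frac{5}{7 J}\right) = \frac{47}{7} - \frac{5}{7 J} - \frac{J}{7}$)
$\left(-110\right) \left(-153\right) + H{\left(0,0 - -3 \right)} = \left(-110\right) \left(-153\right) + \frac{-5 + \left(0 - -3\right) \left(47 - \left(0 - -3\right)\right)}{7 \left(0 - -3\right)} = 16830 + \frac{-5 + \left(0 + 3\right) \left(47 - \left(0 + 3\right)\right)}{7 \left(0 + 3\right)} = 16830 + \frac{-5 + 3 \left(47 - 3\right)}{7 \cdot 3} = 16830 + \frac{1}{7} \cdot \frac{1}{3} \left(-5 + 3 \left(47 - 3\right)\right) = 16830 + \frac{1}{7} \cdot \frac{1}{3} \left(-5 + 3 \cdot 44\right) = 16830 + \frac{1}{7} \cdot \frac{1}{3} \left(-5 + 132\right) = 16830 + \frac{1}{7} \cdot \frac{1}{3} \cdot 127 = 16830 + \frac{127}{21} = \frac{353557}{21}$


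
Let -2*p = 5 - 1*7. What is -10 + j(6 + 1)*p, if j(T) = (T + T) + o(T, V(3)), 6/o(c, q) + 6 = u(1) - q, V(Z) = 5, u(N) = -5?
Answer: 29/8 ≈ 3.6250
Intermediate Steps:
p = 1 (p = -(5 - 1*7)/2 = -(5 - 7)/2 = -1/2*(-2) = 1)
o(c, q) = 6/(-11 - q) (o(c, q) = 6/(-6 + (-5 - q)) = 6/(-11 - q))
j(T) = -3/8 + 2*T (j(T) = (T + T) - 6/(11 + 5) = 2*T - 6/16 = 2*T - 6*1/16 = 2*T - 3/8 = -3/8 + 2*T)
-10 + j(6 + 1)*p = -10 + (-3/8 + 2*(6 + 1))*1 = -10 + (-3/8 + 2*7)*1 = -10 + (-3/8 + 14)*1 = -10 + (109/8)*1 = -10 + 109/8 = 29/8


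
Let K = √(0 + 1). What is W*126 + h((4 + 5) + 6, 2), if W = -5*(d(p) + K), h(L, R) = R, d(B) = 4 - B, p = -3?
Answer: -5038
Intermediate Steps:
K = 1 (K = √1 = 1)
W = -40 (W = -5*((4 - 1*(-3)) + 1) = -5*((4 + 3) + 1) = -5*(7 + 1) = -5*8 = -40)
W*126 + h((4 + 5) + 6, 2) = -40*126 + 2 = -5040 + 2 = -5038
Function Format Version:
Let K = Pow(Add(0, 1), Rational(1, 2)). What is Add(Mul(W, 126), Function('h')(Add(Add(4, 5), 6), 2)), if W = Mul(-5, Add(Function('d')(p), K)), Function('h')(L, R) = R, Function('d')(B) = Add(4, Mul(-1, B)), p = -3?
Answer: -5038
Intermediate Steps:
K = 1 (K = Pow(1, Rational(1, 2)) = 1)
W = -40 (W = Mul(-5, Add(Add(4, Mul(-1, -3)), 1)) = Mul(-5, Add(Add(4, 3), 1)) = Mul(-5, Add(7, 1)) = Mul(-5, 8) = -40)
Add(Mul(W, 126), Function('h')(Add(Add(4, 5), 6), 2)) = Add(Mul(-40, 126), 2) = Add(-5040, 2) = -5038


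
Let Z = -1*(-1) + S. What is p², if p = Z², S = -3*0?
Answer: 1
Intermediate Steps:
S = 0
Z = 1 (Z = -1*(-1) + 0 = 1 + 0 = 1)
p = 1 (p = 1² = 1)
p² = 1² = 1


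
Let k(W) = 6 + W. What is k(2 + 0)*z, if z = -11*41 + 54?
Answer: -3176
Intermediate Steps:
z = -397 (z = -451 + 54 = -397)
k(2 + 0)*z = (6 + (2 + 0))*(-397) = (6 + 2)*(-397) = 8*(-397) = -3176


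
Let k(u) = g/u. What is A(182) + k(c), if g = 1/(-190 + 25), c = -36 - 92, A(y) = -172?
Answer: -3632639/21120 ≈ -172.00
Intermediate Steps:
c = -128
g = -1/165 (g = 1/(-165) = -1/165 ≈ -0.0060606)
k(u) = -1/(165*u)
A(182) + k(c) = -172 - 1/165/(-128) = -172 - 1/165*(-1/128) = -172 + 1/21120 = -3632639/21120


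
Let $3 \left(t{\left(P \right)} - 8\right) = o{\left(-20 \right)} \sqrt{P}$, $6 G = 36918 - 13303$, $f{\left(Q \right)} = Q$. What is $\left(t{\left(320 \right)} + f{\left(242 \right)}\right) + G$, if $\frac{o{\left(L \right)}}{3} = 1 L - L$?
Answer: $\frac{25115}{6} \approx 4185.8$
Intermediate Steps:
$o{\left(L \right)} = 0$ ($o{\left(L \right)} = 3 \left(1 L - L\right) = 3 \left(L - L\right) = 3 \cdot 0 = 0$)
$G = \frac{23615}{6}$ ($G = \frac{36918 - 13303}{6} = \frac{1}{6} \cdot 23615 = \frac{23615}{6} \approx 3935.8$)
$t{\left(P \right)} = 8$ ($t{\left(P \right)} = 8 + \frac{0 \sqrt{P}}{3} = 8 + \frac{1}{3} \cdot 0 = 8 + 0 = 8$)
$\left(t{\left(320 \right)} + f{\left(242 \right)}\right) + G = \left(8 + 242\right) + \frac{23615}{6} = 250 + \frac{23615}{6} = \frac{25115}{6}$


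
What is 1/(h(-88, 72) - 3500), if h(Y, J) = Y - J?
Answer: -1/3660 ≈ -0.00027322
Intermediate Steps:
1/(h(-88, 72) - 3500) = 1/((-88 - 1*72) - 3500) = 1/((-88 - 72) - 3500) = 1/(-160 - 3500) = 1/(-3660) = -1/3660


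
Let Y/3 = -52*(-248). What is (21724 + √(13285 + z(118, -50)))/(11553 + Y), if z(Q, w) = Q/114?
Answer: 21724/50241 + 2*√10791582/2863737 ≈ 0.43469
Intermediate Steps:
z(Q, w) = Q/114 (z(Q, w) = Q*(1/114) = Q/114)
Y = 38688 (Y = 3*(-52*(-248)) = 3*12896 = 38688)
(21724 + √(13285 + z(118, -50)))/(11553 + Y) = (21724 + √(13285 + (1/114)*118))/(11553 + 38688) = (21724 + √(13285 + 59/57))/50241 = (21724 + √(757304/57))*(1/50241) = (21724 + 2*√10791582/57)*(1/50241) = 21724/50241 + 2*√10791582/2863737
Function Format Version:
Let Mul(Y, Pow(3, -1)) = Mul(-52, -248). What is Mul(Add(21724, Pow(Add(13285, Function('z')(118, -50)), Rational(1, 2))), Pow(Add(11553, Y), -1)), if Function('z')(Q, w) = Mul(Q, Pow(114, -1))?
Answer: Add(Rational(21724, 50241), Mul(Rational(2, 2863737), Pow(10791582, Rational(1, 2)))) ≈ 0.43469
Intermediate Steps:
Function('z')(Q, w) = Mul(Rational(1, 114), Q) (Function('z')(Q, w) = Mul(Q, Rational(1, 114)) = Mul(Rational(1, 114), Q))
Y = 38688 (Y = Mul(3, Mul(-52, -248)) = Mul(3, 12896) = 38688)
Mul(Add(21724, Pow(Add(13285, Function('z')(118, -50)), Rational(1, 2))), Pow(Add(11553, Y), -1)) = Mul(Add(21724, Pow(Add(13285, Mul(Rational(1, 114), 118)), Rational(1, 2))), Pow(Add(11553, 38688), -1)) = Mul(Add(21724, Pow(Add(13285, Rational(59, 57)), Rational(1, 2))), Pow(50241, -1)) = Mul(Add(21724, Pow(Rational(757304, 57), Rational(1, 2))), Rational(1, 50241)) = Mul(Add(21724, Mul(Rational(2, 57), Pow(10791582, Rational(1, 2)))), Rational(1, 50241)) = Add(Rational(21724, 50241), Mul(Rational(2, 2863737), Pow(10791582, Rational(1, 2))))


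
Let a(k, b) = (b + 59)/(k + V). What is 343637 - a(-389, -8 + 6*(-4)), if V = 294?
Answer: 32645542/95 ≈ 3.4364e+5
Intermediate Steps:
a(k, b) = (59 + b)/(294 + k) (a(k, b) = (b + 59)/(k + 294) = (59 + b)/(294 + k))
343637 - a(-389, -8 + 6*(-4)) = 343637 - (59 + (-8 + 6*(-4)))/(294 - 389) = 343637 - (59 + (-8 - 24))/(-95) = 343637 - (-1)*(59 - 32)/95 = 343637 - (-1)*27/95 = 343637 - 1*(-27/95) = 343637 + 27/95 = 32645542/95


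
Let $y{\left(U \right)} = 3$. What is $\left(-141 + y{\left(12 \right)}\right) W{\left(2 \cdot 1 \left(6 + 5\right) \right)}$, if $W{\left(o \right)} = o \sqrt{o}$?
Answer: $- 3036 \sqrt{22} \approx -14240.0$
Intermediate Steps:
$W{\left(o \right)} = o^{\frac{3}{2}}$
$\left(-141 + y{\left(12 \right)}\right) W{\left(2 \cdot 1 \left(6 + 5\right) \right)} = \left(-141 + 3\right) \left(2 \cdot 1 \left(6 + 5\right)\right)^{\frac{3}{2}} = - 138 \left(2 \cdot 11\right)^{\frac{3}{2}} = - 138 \cdot 22^{\frac{3}{2}} = - 138 \cdot 22 \sqrt{22} = - 3036 \sqrt{22}$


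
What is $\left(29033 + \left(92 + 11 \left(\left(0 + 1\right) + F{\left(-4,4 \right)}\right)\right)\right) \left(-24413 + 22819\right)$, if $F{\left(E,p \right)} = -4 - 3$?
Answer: $-46320046$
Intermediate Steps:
$F{\left(E,p \right)} = -7$
$\left(29033 + \left(92 + 11 \left(\left(0 + 1\right) + F{\left(-4,4 \right)}\right)\right)\right) \left(-24413 + 22819\right) = \left(29033 + \left(92 + 11 \left(\left(0 + 1\right) - 7\right)\right)\right) \left(-24413 + 22819\right) = \left(29033 + \left(92 + 11 \left(1 - 7\right)\right)\right) \left(-1594\right) = \left(29033 + \left(92 + 11 \left(-6\right)\right)\right) \left(-1594\right) = \left(29033 + \left(92 - 66\right)\right) \left(-1594\right) = \left(29033 + 26\right) \left(-1594\right) = 29059 \left(-1594\right) = -46320046$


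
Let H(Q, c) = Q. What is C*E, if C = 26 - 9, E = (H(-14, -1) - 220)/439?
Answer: -3978/439 ≈ -9.0615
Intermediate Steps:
E = -234/439 (E = (-14 - 220)/439 = -234*1/439 = -234/439 ≈ -0.53303)
C = 17
C*E = 17*(-234/439) = -3978/439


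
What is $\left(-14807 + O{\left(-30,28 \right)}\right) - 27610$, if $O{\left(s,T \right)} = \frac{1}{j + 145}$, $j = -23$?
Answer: $- \frac{5174873}{122} \approx -42417.0$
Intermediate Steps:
$O{\left(s,T \right)} = \frac{1}{122}$ ($O{\left(s,T \right)} = \frac{1}{-23 + 145} = \frac{1}{122}$)
$\left(-14807 + O{\left(-30,28 \right)}\right) - 27610 = \left(-14807 + \frac{1}{122}\right) - 27610 = - \frac{1806453}{122} - 27610 = - \frac{5174873}{122}$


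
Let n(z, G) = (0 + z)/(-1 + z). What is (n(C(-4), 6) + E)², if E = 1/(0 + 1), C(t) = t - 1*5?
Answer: 361/100 ≈ 3.6100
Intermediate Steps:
C(t) = -5 + t (C(t) = t - 5 = -5 + t)
E = 1 (E = 1/1 = 1)
n(z, G) = z/(-1 + z)
(n(C(-4), 6) + E)² = ((-5 - 4)/(-1 + (-5 - 4)) + 1)² = (-9/(-1 - 9) + 1)² = (-9/(-10) + 1)² = (-9*(-⅒) + 1)² = (9/10 + 1)² = (19/10)² = 361/100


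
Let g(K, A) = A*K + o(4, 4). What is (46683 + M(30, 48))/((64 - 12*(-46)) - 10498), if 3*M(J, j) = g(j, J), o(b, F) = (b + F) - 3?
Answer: -70747/14823 ≈ -4.7728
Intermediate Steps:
o(b, F) = -3 + F + b (o(b, F) = (F + b) - 3 = -3 + F + b)
g(K, A) = 5 + A*K (g(K, A) = A*K + (-3 + 4 + 4) = A*K + 5 = 5 + A*K)
M(J, j) = 5/3 + J*j/3 (M(J, j) = (5 + J*j)/3 = 5/3 + J*j/3)
(46683 + M(30, 48))/((64 - 12*(-46)) - 10498) = (46683 + (5/3 + (1/3)*30*48))/((64 - 12*(-46)) - 10498) = (46683 + (5/3 + 480))/((64 + 552) - 10498) = (46683 + 1445/3)/(616 - 10498) = (141494/3)/(-9882) = (141494/3)*(-1/9882) = -70747/14823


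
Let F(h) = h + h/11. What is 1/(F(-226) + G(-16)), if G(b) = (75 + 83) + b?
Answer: -11/1150 ≈ -0.0095652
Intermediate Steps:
G(b) = 158 + b
F(h) = 12*h/11 (F(h) = h + h*(1/11) = h + h/11 = 12*h/11)
1/(F(-226) + G(-16)) = 1/((12/11)*(-226) + (158 - 16)) = 1/(-2712/11 + 142) = 1/(-1150/11) = -11/1150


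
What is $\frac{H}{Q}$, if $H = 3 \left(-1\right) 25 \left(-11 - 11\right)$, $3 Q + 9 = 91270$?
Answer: $\frac{4950}{91261} \approx 0.05424$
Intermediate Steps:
$Q = \frac{91261}{3}$ ($Q = -3 + \frac{1}{3} \cdot 91270 = -3 + \frac{91270}{3} = \frac{91261}{3} \approx 30420.0$)
$H = 1650$ ($H = \left(-3\right) 25 \left(-11 - 11\right) = \left(-75\right) \left(-22\right) = 1650$)
$\frac{H}{Q} = \frac{1650}{\frac{91261}{3}} = 1650 \cdot \frac{3}{91261} = \frac{4950}{91261}$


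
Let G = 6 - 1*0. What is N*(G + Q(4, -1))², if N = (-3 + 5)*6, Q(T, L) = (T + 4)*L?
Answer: 48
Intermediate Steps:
Q(T, L) = L*(4 + T) (Q(T, L) = (4 + T)*L = L*(4 + T))
N = 12 (N = 2*6 = 12)
G = 6 (G = 6 + 0 = 6)
N*(G + Q(4, -1))² = 12*(6 - (4 + 4))² = 12*(6 - 1*8)² = 12*(6 - 8)² = 12*(-2)² = 12*4 = 48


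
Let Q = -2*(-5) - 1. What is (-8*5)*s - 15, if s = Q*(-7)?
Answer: 2505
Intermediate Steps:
Q = 9 (Q = 10 - 1 = 9)
s = -63 (s = 9*(-7) = -63)
(-8*5)*s - 15 = -8*5*(-63) - 15 = -40*(-63) - 15 = 2520 - 15 = 2505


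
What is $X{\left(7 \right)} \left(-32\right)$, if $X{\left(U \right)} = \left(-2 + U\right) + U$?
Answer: $-384$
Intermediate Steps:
$X{\left(U \right)} = -2 + 2 U$
$X{\left(7 \right)} \left(-32\right) = \left(-2 + 2 \cdot 7\right) \left(-32\right) = \left(-2 + 14\right) \left(-32\right) = 12 \left(-32\right) = -384$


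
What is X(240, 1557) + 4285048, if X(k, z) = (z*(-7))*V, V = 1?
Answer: 4274149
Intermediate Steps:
X(k, z) = -7*z (X(k, z) = (z*(-7))*1 = -7*z*1 = -7*z)
X(240, 1557) + 4285048 = -7*1557 + 4285048 = -10899 + 4285048 = 4274149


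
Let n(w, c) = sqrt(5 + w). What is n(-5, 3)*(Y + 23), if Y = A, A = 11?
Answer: 0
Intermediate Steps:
Y = 11
n(-5, 3)*(Y + 23) = sqrt(5 - 5)*(11 + 23) = sqrt(0)*34 = 0*34 = 0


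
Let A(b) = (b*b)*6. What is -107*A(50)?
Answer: -1605000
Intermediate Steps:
A(b) = 6*b² (A(b) = b²*6 = 6*b²)
-107*A(50) = -642*50² = -642*2500 = -107*15000 = -1605000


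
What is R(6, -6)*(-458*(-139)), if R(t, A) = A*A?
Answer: 2291832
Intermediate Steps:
R(t, A) = A**2
R(6, -6)*(-458*(-139)) = (-6)**2*(-458*(-139)) = 36*63662 = 2291832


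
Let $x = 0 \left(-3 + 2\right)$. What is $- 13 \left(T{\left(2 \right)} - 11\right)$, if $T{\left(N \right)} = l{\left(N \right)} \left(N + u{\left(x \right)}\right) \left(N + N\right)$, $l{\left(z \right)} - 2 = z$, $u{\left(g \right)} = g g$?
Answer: $-273$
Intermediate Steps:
$x = 0$ ($x = 0 \left(-1\right) = 0$)
$u{\left(g \right)} = g^{2}$
$l{\left(z \right)} = 2 + z$
$T{\left(N \right)} = 2 N^{2} \left(2 + N\right)$ ($T{\left(N \right)} = \left(2 + N\right) \left(N + 0^{2}\right) \left(N + N\right) = \left(2 + N\right) \left(N + 0\right) 2 N = \left(2 + N\right) N 2 N = \left(2 + N\right) 2 N^{2} = 2 N^{2} \left(2 + N\right)$)
$- 13 \left(T{\left(2 \right)} - 11\right) = - 13 \left(2 \cdot 2^{2} \left(2 + 2\right) - 11\right) = - 13 \left(2 \cdot 4 \cdot 4 - 11\right) = - 13 \left(32 - 11\right) = \left(-13\right) 21 = -273$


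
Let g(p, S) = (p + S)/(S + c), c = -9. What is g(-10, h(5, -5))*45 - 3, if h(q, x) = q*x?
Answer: 1473/34 ≈ 43.324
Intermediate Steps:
g(p, S) = (S + p)/(-9 + S) (g(p, S) = (p + S)/(S - 9) = (S + p)/(-9 + S))
g(-10, h(5, -5))*45 - 3 = ((5*(-5) - 10)/(-9 + 5*(-5)))*45 - 3 = ((-25 - 10)/(-9 - 25))*45 - 3 = (-35/(-34))*45 - 3 = -1/34*(-35)*45 - 3 = (35/34)*45 - 3 = 1575/34 - 3 = 1473/34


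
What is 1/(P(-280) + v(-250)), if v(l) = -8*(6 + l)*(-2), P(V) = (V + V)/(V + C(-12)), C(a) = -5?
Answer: -57/222416 ≈ -0.00025628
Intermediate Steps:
P(V) = 2*V/(-5 + V) (P(V) = (V + V)/(V - 5) = (2*V)/(-5 + V) = 2*V/(-5 + V))
v(l) = 96 + 16*l (v(l) = -8*(-12 - 2*l) = 96 + 16*l)
1/(P(-280) + v(-250)) = 1/(2*(-280)/(-5 - 280) + (96 + 16*(-250))) = 1/(2*(-280)/(-285) + (96 - 4000)) = 1/(2*(-280)*(-1/285) - 3904) = 1/(112/57 - 3904) = 1/(-222416/57) = -57/222416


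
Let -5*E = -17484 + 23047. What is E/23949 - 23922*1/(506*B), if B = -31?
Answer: 1388639336/939160035 ≈ 1.4786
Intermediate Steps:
E = -5563/5 (E = -(-17484 + 23047)/5 = -1/5*5563 = -5563/5 ≈ -1112.6)
E/23949 - 23922*1/(506*B) = -5563/5/23949 - 23922/((-31*506)) = -5563/5*1/23949 - 23922/(-15686) = -5563/119745 - 23922*(-1/15686) = -5563/119745 + 11961/7843 = 1388639336/939160035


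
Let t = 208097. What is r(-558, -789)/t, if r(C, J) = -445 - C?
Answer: 113/208097 ≈ 0.00054302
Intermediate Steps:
r(-558, -789)/t = (-445 - 1*(-558))/208097 = (-445 + 558)*(1/208097) = 113*(1/208097) = 113/208097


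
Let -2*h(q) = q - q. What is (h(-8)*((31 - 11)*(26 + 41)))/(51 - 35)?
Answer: 0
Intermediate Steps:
h(q) = 0 (h(q) = -(q - q)/2 = -½*0 = 0)
(h(-8)*((31 - 11)*(26 + 41)))/(51 - 35) = (0*((31 - 11)*(26 + 41)))/(51 - 35) = (0*(20*67))/16 = (0*1340)*(1/16) = 0*(1/16) = 0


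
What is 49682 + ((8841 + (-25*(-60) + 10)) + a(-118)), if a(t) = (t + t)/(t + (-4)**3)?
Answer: 5463121/91 ≈ 60034.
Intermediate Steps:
a(t) = 2*t/(-64 + t) (a(t) = (2*t)/(t - 64) = (2*t)/(-64 + t) = 2*t/(-64 + t))
49682 + ((8841 + (-25*(-60) + 10)) + a(-118)) = 49682 + ((8841 + (-25*(-60) + 10)) + 2*(-118)/(-64 - 118)) = 49682 + ((8841 + (1500 + 10)) + 2*(-118)/(-182)) = 49682 + ((8841 + 1510) + 2*(-118)*(-1/182)) = 49682 + (10351 + 118/91) = 49682 + 942059/91 = 5463121/91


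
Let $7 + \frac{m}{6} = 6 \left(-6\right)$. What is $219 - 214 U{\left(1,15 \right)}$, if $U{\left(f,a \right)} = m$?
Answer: $55431$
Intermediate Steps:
$m = -258$ ($m = -42 + 6 \cdot 6 \left(-6\right) = -42 + 6 \left(-36\right) = -42 - 216 = -258$)
$U{\left(f,a \right)} = -258$
$219 - 214 U{\left(1,15 \right)} = 219 - -55212 = 219 + 55212 = 55431$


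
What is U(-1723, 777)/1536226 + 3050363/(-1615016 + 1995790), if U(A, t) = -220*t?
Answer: 2310478721239/292477459462 ≈ 7.8997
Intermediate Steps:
U(-1723, 777)/1536226 + 3050363/(-1615016 + 1995790) = -220*777/1536226 + 3050363/(-1615016 + 1995790) = -170940*1/1536226 + 3050363/380774 = -85470/768113 + 3050363*(1/380774) = -85470/768113 + 3050363/380774 = 2310478721239/292477459462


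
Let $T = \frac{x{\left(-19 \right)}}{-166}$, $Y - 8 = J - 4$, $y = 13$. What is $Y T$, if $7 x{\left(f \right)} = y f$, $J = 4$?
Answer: $\frac{988}{581} \approx 1.7005$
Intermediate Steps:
$Y = 8$ ($Y = 8 + \left(4 - 4\right) = 8 + 0 = 8$)
$x{\left(f \right)} = \frac{13 f}{7}$
$T = \frac{247}{1162}$ ($T = \frac{\frac{13}{7} \left(-19\right)}{-166} = \left(- \frac{247}{7}\right) \left(- \frac{1}{166}\right) = \frac{247}{1162} \approx 0.21256$)
$Y T = 8 \cdot \frac{247}{1162} = \frac{988}{581}$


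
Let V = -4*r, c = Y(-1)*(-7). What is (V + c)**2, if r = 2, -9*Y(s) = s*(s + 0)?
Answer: 4225/81 ≈ 52.161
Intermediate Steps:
Y(s) = -s**2/9 (Y(s) = -s*(s + 0)/9 = -s*s/9 = -s**2/9)
c = 7/9 (c = -1/9*(-1)**2*(-7) = -1/9*1*(-7) = -1/9*(-7) = 7/9 ≈ 0.77778)
V = -8 (V = -4*2 = -8)
(V + c)**2 = (-8 + 7/9)**2 = (-65/9)**2 = 4225/81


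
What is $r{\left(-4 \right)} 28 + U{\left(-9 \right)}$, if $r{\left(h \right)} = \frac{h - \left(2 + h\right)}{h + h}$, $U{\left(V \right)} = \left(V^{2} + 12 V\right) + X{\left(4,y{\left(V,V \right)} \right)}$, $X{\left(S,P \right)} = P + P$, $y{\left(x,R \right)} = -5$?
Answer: $-30$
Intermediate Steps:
$X{\left(S,P \right)} = 2 P$
$U{\left(V \right)} = -10 + V^{2} + 12 V$ ($U{\left(V \right)} = \left(V^{2} + 12 V\right) + 2 \left(-5\right) = \left(V^{2} + 12 V\right) - 10 = -10 + V^{2} + 12 V$)
$r{\left(h \right)} = - \frac{1}{h}$ ($r{\left(h \right)} = - \frac{2}{2 h} = - 2 \frac{1}{2 h} = - \frac{1}{h}$)
$r{\left(-4 \right)} 28 + U{\left(-9 \right)} = - \frac{1}{-4} \cdot 28 + \left(-10 + \left(-9\right)^{2} + 12 \left(-9\right)\right) = \left(-1\right) \left(- \frac{1}{4}\right) 28 - 37 = \frac{1}{4} \cdot 28 - 37 = 7 - 37 = -30$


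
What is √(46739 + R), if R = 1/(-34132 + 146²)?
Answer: √53311625047/1068 ≈ 216.19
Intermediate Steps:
R = -1/12816 (R = 1/(-34132 + 21316) = 1/(-12816) = -1/12816 ≈ -7.8027e-5)
√(46739 + R) = √(46739 - 1/12816) = √(599007023/12816) = √53311625047/1068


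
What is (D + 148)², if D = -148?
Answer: 0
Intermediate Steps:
(D + 148)² = (-148 + 148)² = 0² = 0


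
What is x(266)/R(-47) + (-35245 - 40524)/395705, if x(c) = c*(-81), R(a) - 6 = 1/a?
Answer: -400736707799/111193105 ≈ -3604.0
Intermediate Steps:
R(a) = 6 + 1/a
x(c) = -81*c
x(266)/R(-47) + (-35245 - 40524)/395705 = (-81*266)/(6 + 1/(-47)) + (-35245 - 40524)/395705 = -21546/(6 - 1/47) - 75769*1/395705 = -21546/281/47 - 75769/395705 = -21546*47/281 - 75769/395705 = -1012662/281 - 75769/395705 = -400736707799/111193105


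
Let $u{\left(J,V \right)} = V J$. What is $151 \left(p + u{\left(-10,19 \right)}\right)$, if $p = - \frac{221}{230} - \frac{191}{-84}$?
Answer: $- \frac{275230267}{9660} \approx -28492.0$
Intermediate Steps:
$u{\left(J,V \right)} = J V$
$p = \frac{12683}{9660}$ ($p = \left(-221\right) \frac{1}{230} - - \frac{191}{84} = - \frac{221}{230} + \frac{191}{84} = \frac{12683}{9660} \approx 1.3129$)
$151 \left(p + u{\left(-10,19 \right)}\right) = 151 \left(\frac{12683}{9660} - 190\right) = 151 \left(- \frac{1822717}{9660}\right) = - \frac{275230267}{9660}$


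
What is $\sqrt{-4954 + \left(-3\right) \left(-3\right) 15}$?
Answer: $i \sqrt{4819} \approx 69.419 i$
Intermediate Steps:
$\sqrt{-4954 + \left(-3\right) \left(-3\right) 15} = \sqrt{-4954 + 9 \cdot 15} = \sqrt{-4954 + 135} = \sqrt{-4819} = i \sqrt{4819}$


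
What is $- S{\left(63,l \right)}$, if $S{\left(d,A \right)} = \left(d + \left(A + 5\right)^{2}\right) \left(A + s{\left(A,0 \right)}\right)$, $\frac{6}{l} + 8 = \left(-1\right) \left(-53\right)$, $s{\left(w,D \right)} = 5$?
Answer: $- \frac{1548008}{3375} \approx -458.67$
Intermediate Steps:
$l = \frac{2}{15}$ ($l = \frac{6}{-8 - -53} = \frac{6}{-8 + 53} = \frac{6}{45} = 6 \cdot \frac{1}{45} = \frac{2}{15} \approx 0.13333$)
$S{\left(d,A \right)} = \left(5 + A\right) \left(d + \left(5 + A\right)^{2}\right)$ ($S{\left(d,A \right)} = \left(d + \left(A + 5\right)^{2}\right) \left(A + 5\right) = \left(d + \left(5 + A\right)^{2}\right) \left(5 + A\right) = \left(5 + A\right) \left(d + \left(5 + A\right)^{2}\right)$)
$- S{\left(63,l \right)} = - (5 \cdot 63 + 5 \left(5 + \frac{2}{15}\right)^{2} + \frac{2}{15} \cdot 63 + \frac{2 \left(5 + \frac{2}{15}\right)^{2}}{15}) = - (315 + 5 \left(\frac{77}{15}\right)^{2} + \frac{42}{5} + \frac{2 \left(\frac{77}{15}\right)^{2}}{15}) = - (315 + 5 \cdot \frac{5929}{225} + \frac{42}{5} + \frac{2}{15} \cdot \frac{5929}{225}) = - (315 + \frac{5929}{45} + \frac{42}{5} + \frac{11858}{3375}) = \left(-1\right) \frac{1548008}{3375} = - \frac{1548008}{3375}$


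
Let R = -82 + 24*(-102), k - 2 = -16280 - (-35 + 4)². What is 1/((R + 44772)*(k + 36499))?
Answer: 1/813580920 ≈ 1.2291e-9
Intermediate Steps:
k = -17239 (k = 2 + (-16280 - (-35 + 4)²) = 2 + (-16280 - 1*(-31)²) = 2 + (-16280 - 1*961) = 2 + (-16280 - 961) = 2 - 17241 = -17239)
R = -2530 (R = -82 - 2448 = -2530)
1/((R + 44772)*(k + 36499)) = 1/((-2530 + 44772)*(-17239 + 36499)) = 1/(42242*19260) = 1/813580920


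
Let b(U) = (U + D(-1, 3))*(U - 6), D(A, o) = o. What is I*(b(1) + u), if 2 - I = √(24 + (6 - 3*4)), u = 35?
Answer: 30 - 45*√2 ≈ -33.640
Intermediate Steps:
b(U) = (-6 + U)*(3 + U) (b(U) = (U + 3)*(U - 6) = (3 + U)*(-6 + U) = (-6 + U)*(3 + U))
I = 2 - 3*√2 (I = 2 - √(24 + (6 - 3*4)) = 2 - √(24 + (6 - 12)) = 2 - √(24 - 6) = 2 - √18 = 2 - 3*√2 ≈ -2.2426)
I*(b(1) + u) = (2 - 3*√2)*((-18 + 1² - 3*1) + 35) = (2 - 3*√2)*((-18 + 1 - 3) + 35) = (2 - 3*√2)*(-20 + 35) = (2 - 3*√2)*15 = 30 - 45*√2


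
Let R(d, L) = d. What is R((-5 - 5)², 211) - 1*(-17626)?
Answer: 17726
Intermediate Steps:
R((-5 - 5)², 211) - 1*(-17626) = (-5 - 5)² - 1*(-17626) = (-10)² + 17626 = 100 + 17626 = 17726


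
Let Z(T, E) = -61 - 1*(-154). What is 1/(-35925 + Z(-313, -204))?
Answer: -1/35832 ≈ -2.7908e-5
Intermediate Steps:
Z(T, E) = 93 (Z(T, E) = -61 + 154 = 93)
1/(-35925 + Z(-313, -204)) = 1/(-35925 + 93) = 1/(-35832) = -1/35832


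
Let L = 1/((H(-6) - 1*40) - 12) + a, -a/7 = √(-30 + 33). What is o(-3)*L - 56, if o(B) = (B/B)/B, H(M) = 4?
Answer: -8063/144 + 7*√3/3 ≈ -51.952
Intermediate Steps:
a = -7*√3 (a = -7*√(-30 + 33) = -7*√3 ≈ -12.124)
o(B) = 1/B
L = -1/48 - 7*√3 (L = 1/((4 - 1*40) - 12) - 7*√3 = 1/((4 - 40) - 12) - 7*√3 = 1/(-36 - 12) - 7*√3 = 1/(-48) - 7*√3 = -1/48 - 7*√3 ≈ -12.145)
o(-3)*L - 56 = (-1/48 - 7*√3)/(-3) - 56 = -(-1/48 - 7*√3)/3 - 56 = (1/144 + 7*√3/3) - 56 = -8063/144 + 7*√3/3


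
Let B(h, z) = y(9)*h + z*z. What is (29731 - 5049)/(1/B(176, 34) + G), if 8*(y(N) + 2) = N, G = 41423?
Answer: 24731364/41505847 ≈ 0.59585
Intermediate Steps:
y(N) = -2 + N/8
B(h, z) = z² - 7*h/8 (B(h, z) = (-2 + (⅛)*9)*h + z*z = (-2 + 9/8)*h + z² = -7*h/8 + z² = z² - 7*h/8)
(29731 - 5049)/(1/B(176, 34) + G) = (29731 - 5049)/(1/(34² - 7/8*176) + 41423) = 24682/(1/(1156 - 154) + 41423) = 24682/(1/1002 + 41423) = 24682/(41505847/1002) = 24682*(1002/41505847) = 24731364/41505847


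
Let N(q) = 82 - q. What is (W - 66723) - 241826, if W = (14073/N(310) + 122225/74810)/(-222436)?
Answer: -39021365829969923/126467322416 ≈ -3.0855e+5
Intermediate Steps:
W = 34164461/126467322416 (W = (14073/(82 - 1*310) + 122225/74810)/(-222436) = (14073/(82 - 310) + 122225*(1/74810))*(-1/222436) = (14073/(-228) + 24445/14962)*(-1/222436) = (14073*(-1/228) + 24445/14962)*(-1/222436) = (-4691/76 + 24445/14962)*(-1/222436) = -34164461/568556*(-1/222436) = 34164461/126467322416 ≈ 0.00027014)
(W - 66723) - 241826 = (34164461/126467322416 - 66723) - 241826 = -8438279119398307/126467322416 - 241826 = -39021365829969923/126467322416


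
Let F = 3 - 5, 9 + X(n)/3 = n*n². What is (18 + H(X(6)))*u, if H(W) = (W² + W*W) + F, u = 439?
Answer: 338599822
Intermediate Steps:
X(n) = -27 + 3*n³ (X(n) = -27 + 3*(n*n²) = -27 + 3*n³)
F = -2
H(W) = -2 + 2*W² (H(W) = (W² + W*W) - 2 = (W² + W²) - 2 = 2*W² - 2 = -2 + 2*W²)
(18 + H(X(6)))*u = (18 + (-2 + 2*(-27 + 3*6³)²))*439 = (18 + (-2 + 2*(-27 + 3*216)²))*439 = (18 + (-2 + 2*(-27 + 648)²))*439 = (18 + (-2 + 2*621²))*439 = (18 + (-2 + 2*385641))*439 = (18 + (-2 + 771282))*439 = (18 + 771280)*439 = 771298*439 = 338599822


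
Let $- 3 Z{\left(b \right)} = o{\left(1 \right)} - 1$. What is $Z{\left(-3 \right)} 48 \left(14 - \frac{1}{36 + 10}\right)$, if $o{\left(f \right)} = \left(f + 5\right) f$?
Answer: $- \frac{25720}{23} \approx -1118.3$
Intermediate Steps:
$o{\left(f \right)} = f \left(5 + f\right)$ ($o{\left(f \right)} = \left(5 + f\right) f = f \left(5 + f\right)$)
$Z{\left(b \right)} = - \frac{5}{3}$ ($Z{\left(b \right)} = - \frac{1 \left(5 + 1\right) - 1}{3} = - \frac{1 \cdot 6 - 1}{3} = - \frac{6 - 1}{3} = \left(- \frac{1}{3}\right) 5 = - \frac{5}{3}$)
$Z{\left(-3 \right)} 48 \left(14 - \frac{1}{36 + 10}\right) = \left(- \frac{5}{3}\right) 48 \left(14 - \frac{1}{36 + 10}\right) = - 80 \left(14 - \frac{1}{46}\right) = \left(-80\right) \frac{643}{46} = - \frac{25720}{23}$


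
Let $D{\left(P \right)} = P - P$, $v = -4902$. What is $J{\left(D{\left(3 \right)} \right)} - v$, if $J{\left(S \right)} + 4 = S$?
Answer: $4898$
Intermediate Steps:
$D{\left(P \right)} = 0$
$J{\left(S \right)} = -4 + S$
$J{\left(D{\left(3 \right)} \right)} - v = \left(-4 + 0\right) - -4902 = -4 + 4902 = 4898$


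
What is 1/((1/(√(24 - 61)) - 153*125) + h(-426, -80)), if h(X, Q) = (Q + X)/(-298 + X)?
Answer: -92726621818/1773331836225377 + 131044*I*√37/1773331836225377 ≈ -5.229e-5 + 4.495e-10*I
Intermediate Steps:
h(X, Q) = (Q + X)/(-298 + X)
1/((1/(√(24 - 61)) - 153*125) + h(-426, -80)) = 1/((1/(√(24 - 61)) - 153*125) + (-80 - 426)/(-298 - 426)) = 1/((1/(√(-37)) - 19125) - 506/(-724)) = 1/((1/(I*√37) - 19125) - 1/724*(-506)) = 1/((-I*√37/37 - 19125) + 253/362) = 1/((-19125 - I*√37/37) + 253/362) = 1/(-6922997/362 - I*√37/37)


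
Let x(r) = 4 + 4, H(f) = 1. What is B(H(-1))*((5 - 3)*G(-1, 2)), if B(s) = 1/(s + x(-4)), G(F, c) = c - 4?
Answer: -4/9 ≈ -0.44444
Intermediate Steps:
G(F, c) = -4 + c
x(r) = 8
B(s) = 1/(8 + s) (B(s) = 1/(s + 8) = 1/(8 + s))
B(H(-1))*((5 - 3)*G(-1, 2)) = ((5 - 3)*(-4 + 2))/(8 + 1) = (2*(-2))/9 = (⅑)*(-4) = -4/9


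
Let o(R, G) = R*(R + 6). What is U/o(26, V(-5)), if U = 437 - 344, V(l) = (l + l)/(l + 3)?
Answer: 93/832 ≈ 0.11178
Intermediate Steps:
V(l) = 2*l/(3 + l) (V(l) = (2*l)/(3 + l) = 2*l/(3 + l))
o(R, G) = R*(6 + R)
U = 93
U/o(26, V(-5)) = 93/((26*(6 + 26))) = 93/((26*32)) = 93/832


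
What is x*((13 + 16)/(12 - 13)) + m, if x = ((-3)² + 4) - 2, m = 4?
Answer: -315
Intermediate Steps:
x = 11 (x = (9 + 4) - 2 = 13 - 2 = 11)
x*((13 + 16)/(12 - 13)) + m = 11*((13 + 16)/(12 - 13)) + 4 = 11*(29/(-1)) + 4 = 11*(29*(-1)) + 4 = 11*(-29) + 4 = -319 + 4 = -315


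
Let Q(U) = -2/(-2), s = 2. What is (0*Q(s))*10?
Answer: 0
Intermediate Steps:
Q(U) = 1 (Q(U) = -2*(-½) = 1)
(0*Q(s))*10 = (0*1)*10 = 0*10 = 0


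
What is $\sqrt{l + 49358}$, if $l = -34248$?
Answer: $\sqrt{15110} \approx 122.92$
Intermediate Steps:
$\sqrt{l + 49358} = \sqrt{-34248 + 49358} = \sqrt{15110}$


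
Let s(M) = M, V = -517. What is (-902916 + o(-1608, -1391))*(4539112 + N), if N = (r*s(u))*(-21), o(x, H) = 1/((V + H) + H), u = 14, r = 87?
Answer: -13444553477423590/3299 ≈ -4.0753e+12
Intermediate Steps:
o(x, H) = 1/(-517 + 2*H) (o(x, H) = 1/((-517 + H) + H) = 1/(-517 + 2*H))
N = -25578 (N = (87*14)*(-21) = 1218*(-21) = -25578)
(-902916 + o(-1608, -1391))*(4539112 + N) = (-902916 + 1/(-517 + 2*(-1391)))*(4539112 - 25578) = (-902916 + 1/(-517 - 2782))*4513534 = (-902916 + 1/(-3299))*4513534 = (-902916 - 1/3299)*4513534 = -2978719885/3299*4513534 = -13444553477423590/3299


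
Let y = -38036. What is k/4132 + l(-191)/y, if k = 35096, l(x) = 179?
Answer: 333542957/39291188 ≈ 8.4890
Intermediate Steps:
k/4132 + l(-191)/y = 35096/4132 + 179/(-38036) = 35096*(1/4132) + 179*(-1/38036) = 8774/1033 - 179/38036 = 333542957/39291188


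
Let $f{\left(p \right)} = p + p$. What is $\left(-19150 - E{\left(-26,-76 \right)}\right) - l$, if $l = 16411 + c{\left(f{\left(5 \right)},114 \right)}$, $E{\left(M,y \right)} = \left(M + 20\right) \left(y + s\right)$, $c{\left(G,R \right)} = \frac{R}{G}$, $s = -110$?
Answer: $- \frac{183442}{5} \approx -36688.0$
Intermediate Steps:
$f{\left(p \right)} = 2 p$
$E{\left(M,y \right)} = \left(-110 + y\right) \left(20 + M\right)$ ($E{\left(M,y \right)} = \left(M + 20\right) \left(y - 110\right) = \left(20 + M\right) \left(-110 + y\right) = \left(-110 + y\right) \left(20 + M\right)$)
$l = \frac{82112}{5}$ ($l = 16411 + \frac{114}{2 \cdot 5} = 16411 + \frac{114}{10} = 16411 + 114 \cdot \frac{1}{10} = 16411 + \frac{57}{5} = \frac{82112}{5} \approx 16422.0$)
$\left(-19150 - E{\left(-26,-76 \right)}\right) - l = \left(-19150 - \left(-2200 - -2860 + 20 \left(-76\right) - -1976\right)\right) - \frac{82112}{5} = \left(-19150 - \left(-2200 + 2860 - 1520 + 1976\right)\right) - \frac{82112}{5} = \left(-19150 - 1116\right) - \frac{82112}{5} = -20266 - \frac{82112}{5} = - \frac{183442}{5}$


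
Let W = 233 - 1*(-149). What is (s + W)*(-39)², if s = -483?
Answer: -153621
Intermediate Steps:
W = 382 (W = 233 + 149 = 382)
(s + W)*(-39)² = (-483 + 382)*(-39)² = -101*1521 = -153621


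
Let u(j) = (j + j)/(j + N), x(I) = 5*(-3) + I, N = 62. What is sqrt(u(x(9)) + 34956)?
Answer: sqrt(6851334)/14 ≈ 186.96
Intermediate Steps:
x(I) = -15 + I
u(j) = 2*j/(62 + j) (u(j) = (j + j)/(j + 62) = (2*j)/(62 + j) = 2*j/(62 + j))
sqrt(u(x(9)) + 34956) = sqrt(2*(-15 + 9)/(62 + (-15 + 9)) + 34956) = sqrt(2*(-6)/(62 - 6) + 34956) = sqrt(2*(-6)/56 + 34956) = sqrt(2*(-6)*(1/56) + 34956) = sqrt(-3/14 + 34956) = sqrt(489381/14) = sqrt(6851334)/14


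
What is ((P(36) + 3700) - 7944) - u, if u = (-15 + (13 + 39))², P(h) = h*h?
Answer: -4317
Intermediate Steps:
P(h) = h²
u = 1369 (u = (-15 + 52)² = 37² = 1369)
((P(36) + 3700) - 7944) - u = ((36² + 3700) - 7944) - 1*1369 = ((1296 + 3700) - 7944) - 1369 = (4996 - 7944) - 1369 = -2948 - 1369 = -4317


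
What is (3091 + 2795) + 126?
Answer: 6012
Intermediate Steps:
(3091 + 2795) + 126 = 5886 + 126 = 6012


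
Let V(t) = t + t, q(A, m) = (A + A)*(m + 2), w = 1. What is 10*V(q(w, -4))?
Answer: -80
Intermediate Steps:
q(A, m) = 2*A*(2 + m) (q(A, m) = (2*A)*(2 + m) = 2*A*(2 + m))
V(t) = 2*t
10*V(q(w, -4)) = 10*(2*(2*1*(2 - 4))) = 10*(2*(2*1*(-2))) = 10*(2*(-4)) = 10*(-8) = -80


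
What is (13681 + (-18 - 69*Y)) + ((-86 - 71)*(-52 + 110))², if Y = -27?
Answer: 82934762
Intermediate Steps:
(13681 + (-18 - 69*Y)) + ((-86 - 71)*(-52 + 110))² = (13681 + (-18 - 69*(-27))) + ((-86 - 71)*(-52 + 110))² = (13681 + (-18 + 1863)) + (-157*58)² = (13681 + 1845) + (-9106)² = 15526 + 82919236 = 82934762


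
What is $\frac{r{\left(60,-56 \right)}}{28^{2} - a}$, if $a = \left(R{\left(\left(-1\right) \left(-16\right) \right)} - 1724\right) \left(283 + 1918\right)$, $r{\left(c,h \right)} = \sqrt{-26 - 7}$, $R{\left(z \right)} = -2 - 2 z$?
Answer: $\frac{i \sqrt{33}}{3870142} \approx 1.4843 \cdot 10^{-6} i$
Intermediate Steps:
$r{\left(c,h \right)} = i \sqrt{33}$ ($r{\left(c,h \right)} = \sqrt{-33} = i \sqrt{33}$)
$a = -3869358$ ($a = \left(\left(-2 - 2 \left(\left(-1\right) \left(-16\right)\right)\right) - 1724\right) \left(283 + 1918\right) = \left(\left(-2 - 32\right) - 1724\right) 2201 = \left(-34 - 1724\right) 2201 = \left(-1758\right) 2201 = -3869358$)
$\frac{r{\left(60,-56 \right)}}{28^{2} - a} = \frac{i \sqrt{33}}{28^{2} - -3869358} = \frac{i \sqrt{33}}{784 + 3869358} = \frac{i \sqrt{33}}{3870142}$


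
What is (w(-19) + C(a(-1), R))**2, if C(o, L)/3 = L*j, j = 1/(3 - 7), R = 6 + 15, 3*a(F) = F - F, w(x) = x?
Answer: 19321/16 ≈ 1207.6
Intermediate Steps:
a(F) = 0 (a(F) = (F - F)/3 = (1/3)*0 = 0)
R = 21
j = -1/4 (j = 1/(-4) = -1/4 ≈ -0.25000)
C(o, L) = -3*L/4 (C(o, L) = 3*(L*(-1/4)) = 3*(-L/4) = -3*L/4)
(w(-19) + C(a(-1), R))**2 = (-19 - 3/4*21)**2 = (-19 - 63/4)**2 = (-139/4)**2 = 19321/16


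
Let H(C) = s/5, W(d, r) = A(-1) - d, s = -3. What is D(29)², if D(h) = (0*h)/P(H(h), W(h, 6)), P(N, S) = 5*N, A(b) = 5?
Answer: 0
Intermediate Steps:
W(d, r) = 5 - d
H(C) = -⅗ (H(C) = -3/5 = -3*⅕ = -⅗)
D(h) = 0 (D(h) = (0*h)/((5*(-⅗))) = 0/(-3) = 0*(-⅓) = 0)
D(29)² = 0² = 0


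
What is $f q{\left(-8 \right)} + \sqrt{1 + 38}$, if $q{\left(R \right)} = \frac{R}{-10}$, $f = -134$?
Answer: $- \frac{536}{5} + \sqrt{39} \approx -100.95$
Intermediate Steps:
$q{\left(R \right)} = - \frac{R}{10}$ ($q{\left(R \right)} = R \left(- \frac{1}{10}\right) = - \frac{R}{10}$)
$f q{\left(-8 \right)} + \sqrt{1 + 38} = - 134 \left(\left(- \frac{1}{10}\right) \left(-8\right)\right) + \sqrt{1 + 38} = \left(-134\right) \frac{4}{5} + \sqrt{39} = - \frac{536}{5} + \sqrt{39}$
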